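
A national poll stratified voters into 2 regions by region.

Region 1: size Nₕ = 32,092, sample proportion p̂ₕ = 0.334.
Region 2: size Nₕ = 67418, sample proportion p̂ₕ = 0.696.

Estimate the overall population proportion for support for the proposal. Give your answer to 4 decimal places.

0.5793

Wₕ = Nₕ/N with N = 99510: 0.3225, 0.6775.
p̂_st = 0.3225·0.334 + 0.6775·0.696 ≈ 0.579255... → 0.5793.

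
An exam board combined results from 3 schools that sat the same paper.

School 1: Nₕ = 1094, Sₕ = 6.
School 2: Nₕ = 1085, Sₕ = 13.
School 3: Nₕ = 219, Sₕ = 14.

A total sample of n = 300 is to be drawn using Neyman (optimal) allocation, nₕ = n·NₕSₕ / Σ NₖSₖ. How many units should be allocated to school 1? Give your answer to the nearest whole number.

1: NₕSₕ = 1094·6 = 6564
2: NₕSₕ = 1085·13 = 14105
3: NₕSₕ = 219·14 = 3066
Σ NₕSₕ = 23735.
n_1 = 300·6564/23735 = 82.966... → 83.

83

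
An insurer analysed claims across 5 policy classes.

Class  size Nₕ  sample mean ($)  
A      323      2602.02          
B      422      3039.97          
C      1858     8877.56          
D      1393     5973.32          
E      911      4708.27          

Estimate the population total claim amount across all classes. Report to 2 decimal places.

Population total = Σ Nₕ·x̄ₕ (each stratum's size times its mean).
323·2602.02 + 422·3039.97 + 1858·8877.56 + 1393·5973.32 + 911·4708.27 = 840452.46 + 1282867.34 + 16494506.48 + 8320834.76 + 4289233.97 = 31227895.01.

31227895.01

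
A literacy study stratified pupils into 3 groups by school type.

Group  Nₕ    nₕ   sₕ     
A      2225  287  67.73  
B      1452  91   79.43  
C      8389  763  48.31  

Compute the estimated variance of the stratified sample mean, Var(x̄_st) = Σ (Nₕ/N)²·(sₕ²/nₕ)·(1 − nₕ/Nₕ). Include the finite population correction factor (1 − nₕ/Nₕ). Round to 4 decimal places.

2.7586

N = 12066. Term for each stratum: Wₕ²sₕ²/nₕ·(1−nₕ/Nₕ).
Var(x̄_st) = 0.4734100 + 0.9410785 + 1.3440948 = 2.7585832 → 2.7586.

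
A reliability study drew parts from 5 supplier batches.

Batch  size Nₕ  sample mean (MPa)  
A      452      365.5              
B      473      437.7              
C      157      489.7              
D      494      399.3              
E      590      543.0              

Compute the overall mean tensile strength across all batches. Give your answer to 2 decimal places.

446.33

N = 452 + 473 + 157 + 494 + 590 = 2166.
The stratified mean weights each stratum mean by its population share Nₕ/N.
Σ Nₕx̄ₕ = 452·365.5 + 473·437.7 + 157·489.7 + 494·399.3 + 590·543.0 = 165206 + 207032.1 + 76882.9 + 197254.2 + 320370 = 966745.2.
Divide by N: 966745.2 / 2166 = 446.3274... → 446.33.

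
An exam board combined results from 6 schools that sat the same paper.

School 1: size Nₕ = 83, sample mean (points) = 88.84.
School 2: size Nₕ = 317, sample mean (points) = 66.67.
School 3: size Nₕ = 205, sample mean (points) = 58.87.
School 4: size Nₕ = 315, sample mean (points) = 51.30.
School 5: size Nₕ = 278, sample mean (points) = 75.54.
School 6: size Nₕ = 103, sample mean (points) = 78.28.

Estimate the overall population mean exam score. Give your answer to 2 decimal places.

N = 1301; weights Wₕ = Nₕ/N = (0.0638, 0.2437, 0.1576, 0.2421, 0.2137, 0.0792).
x̄_st = Σ Wₕ·x̄ₕ = 0.0638·88.84 + 0.2437·66.67 + 0.1576·58.87 + 0.2421·51.30 + 0.2137·75.54 + 0.0792·78.28 ≈ 65.9484...
→ 65.95.

65.95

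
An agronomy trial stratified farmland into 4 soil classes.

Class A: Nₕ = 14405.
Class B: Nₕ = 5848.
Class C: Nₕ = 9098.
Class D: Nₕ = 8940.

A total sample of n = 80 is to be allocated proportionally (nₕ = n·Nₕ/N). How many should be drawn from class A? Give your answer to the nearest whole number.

N = 14405 + 5848 + 9098 + 8940 = 38291.
n_A = 80·14405/38291 = 30.096... → 30.

30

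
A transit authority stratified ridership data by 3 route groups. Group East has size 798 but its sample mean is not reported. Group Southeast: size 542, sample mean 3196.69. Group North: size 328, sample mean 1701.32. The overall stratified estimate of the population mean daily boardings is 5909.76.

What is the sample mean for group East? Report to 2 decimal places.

Σ Nₕx̄ₕ = N·μ, so 798·x̄_East = 1668·5909.76 − (542·3196.69 + 328·1701.32).
= 9857479.68 − 2290638.94 = 7566840.74.
x̄_East = 7566840.74 / 798 = 9482.2566... → 9482.26.

9482.26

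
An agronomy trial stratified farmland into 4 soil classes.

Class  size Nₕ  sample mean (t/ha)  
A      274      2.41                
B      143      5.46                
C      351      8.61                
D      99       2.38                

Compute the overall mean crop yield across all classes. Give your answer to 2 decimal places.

x̄_st = (Σ Nₕx̄ₕ) / (Σ Nₕ) = (274·2.41 + 143·5.46 + 351·8.61 + 99·2.38) / 867
= 4698.85 / 867 = 5.4197... → 5.42.

5.42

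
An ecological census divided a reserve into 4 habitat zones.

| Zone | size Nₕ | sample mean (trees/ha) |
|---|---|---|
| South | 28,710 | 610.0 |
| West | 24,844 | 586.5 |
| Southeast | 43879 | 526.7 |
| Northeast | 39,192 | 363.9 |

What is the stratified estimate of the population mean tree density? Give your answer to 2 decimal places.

x̄_st = (Σ Nₕx̄ₕ) / (Σ Nₕ) = (28710·610.0 + 24844·586.5 + 43879·526.7 + 39192·363.9) / 136625
= 69457144.1 / 136625 = 508.3780... → 508.38.

508.38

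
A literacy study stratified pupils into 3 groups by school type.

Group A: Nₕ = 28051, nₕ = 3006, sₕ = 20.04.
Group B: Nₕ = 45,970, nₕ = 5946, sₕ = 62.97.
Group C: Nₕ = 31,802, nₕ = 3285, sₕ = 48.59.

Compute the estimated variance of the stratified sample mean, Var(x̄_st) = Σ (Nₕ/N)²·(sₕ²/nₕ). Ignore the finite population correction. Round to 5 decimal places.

N = 105823. Term for each stratum: Wₕ²sₕ²/nₕ.
Var(x̄_st) = 0.00938735 + 0.12584366 + 0.06490933 = 0.20014035 → 0.20014.

0.20014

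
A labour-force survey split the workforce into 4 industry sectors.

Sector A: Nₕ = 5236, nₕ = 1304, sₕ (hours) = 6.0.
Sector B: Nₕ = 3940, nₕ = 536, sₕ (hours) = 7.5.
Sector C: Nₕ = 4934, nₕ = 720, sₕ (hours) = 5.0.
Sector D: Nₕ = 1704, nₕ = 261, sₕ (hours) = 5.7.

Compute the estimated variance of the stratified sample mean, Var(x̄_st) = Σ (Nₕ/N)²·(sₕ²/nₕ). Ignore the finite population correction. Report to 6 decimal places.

N = 15814; Wₕ = Nₕ/N.
sector A: (5236/15814)²·6.0²/1304 = 0.003026500
sector B: (3940/15814)²·7.5²/536 = 0.006514284
sector C: (4934/15814)²·5.0²/720 = 0.003380044
sector D: (1704/15814)²·5.7²/261 = 0.001445323
Sum = 0.014366151 → 0.014366.

0.014366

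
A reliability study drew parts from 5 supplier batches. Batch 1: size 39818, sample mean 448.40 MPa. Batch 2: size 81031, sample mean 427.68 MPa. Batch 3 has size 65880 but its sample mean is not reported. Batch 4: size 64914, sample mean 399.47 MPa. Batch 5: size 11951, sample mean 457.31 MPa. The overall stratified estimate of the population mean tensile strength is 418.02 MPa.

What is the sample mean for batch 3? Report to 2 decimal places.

398.93

N = 39818 + 81031 + 65880 + 64914 + 11951 = 263594.
Overall total = μ·N = 418.02·263594 = 110187563.88.
Subtract the known strata: 39818·448.40 + 81031·427.68 + 64914·399.47 + 11951·457.31 = 83906236.67.
Remaining total for batch 3: 110187563.88 − 83906236.67 = 26281327.21.
Divide by its size: 26281327.21 / 65880 = 398.9272... → 398.93.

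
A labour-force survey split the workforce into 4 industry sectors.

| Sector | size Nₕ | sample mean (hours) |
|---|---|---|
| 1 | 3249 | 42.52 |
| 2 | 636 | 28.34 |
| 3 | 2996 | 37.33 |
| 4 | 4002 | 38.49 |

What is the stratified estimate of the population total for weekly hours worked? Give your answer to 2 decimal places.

Population total = Σ Nₕ·x̄ₕ (each stratum's size times its mean).
3249·42.52 + 636·28.34 + 2996·37.33 + 4002·38.49 = 138147.48 + 18024.24 + 111840.68 + 154036.98 = 422049.38.

422049.38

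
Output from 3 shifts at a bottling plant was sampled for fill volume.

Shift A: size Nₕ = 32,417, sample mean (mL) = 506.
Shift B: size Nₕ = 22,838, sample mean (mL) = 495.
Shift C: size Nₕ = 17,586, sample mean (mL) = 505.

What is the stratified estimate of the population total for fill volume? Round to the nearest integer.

A: 32417·506 = 16403002
B: 22838·495 = 11304810
C: 17586·505 = 8880930
τ̂ = Σ Nₕx̄ₕ = 36588742.

36588742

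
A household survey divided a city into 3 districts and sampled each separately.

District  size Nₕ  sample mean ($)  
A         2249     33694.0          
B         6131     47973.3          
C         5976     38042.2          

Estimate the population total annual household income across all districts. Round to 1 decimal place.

597242295.5

A: 2249·33694.0 = 75777806
B: 6131·47973.3 = 294124302.3
C: 5976·38042.2 = 227340187.2
τ̂ = Σ Nₕx̄ₕ = 597242295.5.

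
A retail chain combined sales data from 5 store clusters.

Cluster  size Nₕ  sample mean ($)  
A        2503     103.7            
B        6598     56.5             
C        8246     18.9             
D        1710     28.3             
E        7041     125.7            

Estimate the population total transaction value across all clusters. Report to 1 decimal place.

A: 2503·103.7 = 259561.1
B: 6598·56.5 = 372787
C: 8246·18.9 = 155849.4
D: 1710·28.3 = 48393
E: 7041·125.7 = 885053.7
τ̂ = Σ Nₕx̄ₕ = 1721644.2.

1721644.2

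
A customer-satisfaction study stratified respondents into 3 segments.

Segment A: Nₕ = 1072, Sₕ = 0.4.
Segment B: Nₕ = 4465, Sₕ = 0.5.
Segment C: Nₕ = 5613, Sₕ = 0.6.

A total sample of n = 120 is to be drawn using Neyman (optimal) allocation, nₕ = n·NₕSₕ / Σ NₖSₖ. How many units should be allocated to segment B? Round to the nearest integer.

A: NₕSₕ = 1072·0.4 = 428.8
B: NₕSₕ = 4465·0.5 = 2232.5
C: NₕSₕ = 5613·0.6 = 3367.8
Σ NₕSₕ = 6029.1.
n_B = 120·2232.5/6029.1 = 44.434... → 44.

44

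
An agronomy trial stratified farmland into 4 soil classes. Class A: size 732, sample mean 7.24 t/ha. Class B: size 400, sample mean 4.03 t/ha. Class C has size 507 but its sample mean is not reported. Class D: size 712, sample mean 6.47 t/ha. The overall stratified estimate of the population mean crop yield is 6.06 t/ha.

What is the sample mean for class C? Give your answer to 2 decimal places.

N = 732 + 400 + 507 + 712 = 2351.
Overall total = μ·N = 6.06·2351 = 14247.06.
Subtract the known strata: 732·7.24 + 400·4.03 + 712·6.47 = 11518.32.
Remaining total for class C: 14247.06 − 11518.32 = 2728.74.
Divide by its size: 2728.74 / 507 = 5.3821... → 5.38.

5.38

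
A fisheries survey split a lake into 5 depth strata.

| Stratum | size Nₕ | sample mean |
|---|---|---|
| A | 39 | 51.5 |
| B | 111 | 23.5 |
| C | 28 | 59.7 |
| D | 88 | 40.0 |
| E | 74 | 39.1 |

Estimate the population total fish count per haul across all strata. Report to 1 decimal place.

12702.0

Population total = Σ Nₕ·x̄ₕ (each stratum's size times its mean).
39·51.5 + 111·23.5 + 28·59.7 + 88·40.0 + 74·39.1 = 2008.5 + 2608.5 + 1671.6 + 3520 + 2893.4 = 12702.0.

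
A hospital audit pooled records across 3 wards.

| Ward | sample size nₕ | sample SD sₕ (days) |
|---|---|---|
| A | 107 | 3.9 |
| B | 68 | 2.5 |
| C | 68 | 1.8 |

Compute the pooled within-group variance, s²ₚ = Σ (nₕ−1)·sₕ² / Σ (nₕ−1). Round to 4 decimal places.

A: (107−1)·3.9² = 106·15.21 = 1612.26
B: (68−1)·2.5² = 67·6.25 = 418.75
C: (68−1)·1.8² = 67·3.24 = 217.08
Numerator = 2248.09; denominator = Σ(nₕ−1) = 240.
s²ₚ = 2248.09/240 = 9.367042... → 9.3670.

9.3670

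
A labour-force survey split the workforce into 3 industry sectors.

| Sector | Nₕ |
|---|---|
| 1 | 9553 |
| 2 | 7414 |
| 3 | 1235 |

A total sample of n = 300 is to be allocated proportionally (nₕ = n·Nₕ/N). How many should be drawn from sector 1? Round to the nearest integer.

N = 9553 + 7414 + 1235 = 18202.
n_1 = 300·9553/18202 = 157.450... → 157.

157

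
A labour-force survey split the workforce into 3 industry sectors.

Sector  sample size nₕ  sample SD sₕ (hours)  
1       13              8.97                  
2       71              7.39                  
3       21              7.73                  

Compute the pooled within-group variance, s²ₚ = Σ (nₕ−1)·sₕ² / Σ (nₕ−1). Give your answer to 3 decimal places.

58.661

1: (13−1)·8.97² = 12·80.4609 = 965.5308
2: (71−1)·7.39² = 70·54.6121 = 3822.847
3: (21−1)·7.73² = 20·59.7529 = 1195.058
Numerator = 5983.4358; denominator = Σ(nₕ−1) = 102.
s²ₚ = 5983.4358/102 = 58.66114... → 58.661.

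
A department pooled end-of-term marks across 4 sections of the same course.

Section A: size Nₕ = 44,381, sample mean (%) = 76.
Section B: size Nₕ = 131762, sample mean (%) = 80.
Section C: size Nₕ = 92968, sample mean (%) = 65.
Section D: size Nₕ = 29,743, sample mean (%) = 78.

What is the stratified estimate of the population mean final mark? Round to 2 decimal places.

74.54

N = 44381 + 131762 + 92968 + 29743 = 298854.
Weight each subgroup mean by Nₕ/N and sum.
Σ Nₕx̄ₕ = 44381·76 + 131762·80 + 92968·65 + 29743·78 = 3372956 + 10540960 + 6042920 + 2319954 = 22276790.
Divide by N: 22276790 / 298854 = 74.5407... → 74.54.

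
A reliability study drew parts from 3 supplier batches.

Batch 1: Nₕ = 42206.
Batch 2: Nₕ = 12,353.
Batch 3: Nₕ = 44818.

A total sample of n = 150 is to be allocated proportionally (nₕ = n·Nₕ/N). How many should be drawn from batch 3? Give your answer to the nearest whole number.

68

N = 42206 + 12353 + 44818 = 99377.
n_3 = 150·44818/99377 = 67.648... → 68.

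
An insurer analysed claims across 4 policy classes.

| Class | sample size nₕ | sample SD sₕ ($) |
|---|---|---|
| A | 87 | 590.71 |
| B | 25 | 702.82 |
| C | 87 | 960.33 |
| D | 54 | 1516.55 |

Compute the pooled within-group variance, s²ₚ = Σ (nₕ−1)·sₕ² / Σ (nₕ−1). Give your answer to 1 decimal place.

976191.6

A: (87−1)·590.71² = 86·348938.3041 = 30008694.1526
B: (25−1)·702.82² = 24·493955.9524 = 11854942.8576
C: (87−1)·960.33² = 86·922233.7089 = 79312098.9654
D: (54−1)·1516.55² = 53·2299923.9025 = 121895966.8325
Numerator = 243071702.8081; denominator = Σ(nₕ−1) = 249.
s²ₚ = 243071702.8081/249 = 976191.578... → 976191.6.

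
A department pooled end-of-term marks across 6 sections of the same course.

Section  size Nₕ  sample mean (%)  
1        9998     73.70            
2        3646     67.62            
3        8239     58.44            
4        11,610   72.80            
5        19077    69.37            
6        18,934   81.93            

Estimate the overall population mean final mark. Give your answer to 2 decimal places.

72.51

N = 9998 + 3646 + 8239 + 11610 + 19077 + 18934 = 71504.
Weight each subgroup mean by Nₕ/N and sum.
Σ Nₕx̄ₕ = 9998·73.70 + 3646·67.62 + 8239·58.44 + 11610·72.80 + 19077·69.37 + 18934·81.93 = 736852.6 + 246542.52 + 481487.16 + 845208 + 1323371.49 + 1551262.62 = 5184724.39.
Divide by N: 5184724.39 / 71504 = 72.5096... → 72.51.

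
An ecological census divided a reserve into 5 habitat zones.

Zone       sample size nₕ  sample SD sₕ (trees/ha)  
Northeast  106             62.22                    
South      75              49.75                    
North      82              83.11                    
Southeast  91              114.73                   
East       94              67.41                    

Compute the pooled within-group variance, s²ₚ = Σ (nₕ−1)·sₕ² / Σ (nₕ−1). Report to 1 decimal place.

Degrees of freedom: 105 + 74 + 81 + 90 + 93 = 443.
Σ(nₕ−1)sₕ² = 105·3871.3284 + 74·2475.0625 + 81·6907.2721 + 90·13162.9729 + 93·4544.1081 = 2756402.7614.
s²ₚ = 2756402.7614 / 443 = 6222.128... → 6222.1.

6222.1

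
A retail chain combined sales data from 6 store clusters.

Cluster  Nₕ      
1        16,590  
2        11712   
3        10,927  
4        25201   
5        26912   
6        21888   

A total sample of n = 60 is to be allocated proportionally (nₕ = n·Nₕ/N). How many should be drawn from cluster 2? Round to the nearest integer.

6

Share of cluster 2 = 11712/113230 = 0.10344.
Allocate 60 × 0.10344 = 6.206... → 6.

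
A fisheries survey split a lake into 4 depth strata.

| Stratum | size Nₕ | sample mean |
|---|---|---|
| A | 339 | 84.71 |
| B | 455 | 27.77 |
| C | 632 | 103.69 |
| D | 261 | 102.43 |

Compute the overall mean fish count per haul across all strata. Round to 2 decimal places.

79.20

N = 339 + 455 + 632 + 261 = 1687.
Weight each subgroup mean by Nₕ/N and sum.
Σ Nₕx̄ₕ = 339·84.71 + 455·27.77 + 632·103.69 + 261·102.43 = 28716.69 + 12635.35 + 65532.08 + 26734.23 = 133618.35.
Divide by N: 133618.35 / 1687 = 79.2047... → 79.20.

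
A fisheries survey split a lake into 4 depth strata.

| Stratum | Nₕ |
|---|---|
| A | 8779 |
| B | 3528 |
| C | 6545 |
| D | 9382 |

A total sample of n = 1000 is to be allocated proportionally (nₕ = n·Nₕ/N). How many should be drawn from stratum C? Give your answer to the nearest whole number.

232

Share of stratum C = 6545/28234 = 0.23181.
Allocate 1000 × 0.23181 = 231.813... → 232.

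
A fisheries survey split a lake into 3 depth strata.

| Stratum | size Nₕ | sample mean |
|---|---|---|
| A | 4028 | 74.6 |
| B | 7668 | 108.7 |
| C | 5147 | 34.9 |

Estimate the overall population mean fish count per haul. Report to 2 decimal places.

77.99

N = 16843; weights Wₕ = Nₕ/N = (0.2391, 0.4553, 0.3056).
x̄_st = Σ Wₕ·x̄ₕ = 0.2391·74.6 + 0.4553·108.7 + 0.3056·34.9 ≈ 77.9927...
→ 77.99.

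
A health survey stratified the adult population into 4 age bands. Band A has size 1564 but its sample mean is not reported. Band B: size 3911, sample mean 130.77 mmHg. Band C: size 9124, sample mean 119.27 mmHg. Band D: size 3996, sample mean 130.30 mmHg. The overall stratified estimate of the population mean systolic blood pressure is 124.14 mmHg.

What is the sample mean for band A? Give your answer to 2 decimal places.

120.23

Σ Nₕx̄ₕ = N·μ, so 1564·x̄_A = 18595·124.14 − (3911·130.77 + 9124·119.27 + 3996·130.30).
= 2308383.3 − 2120339.75 = 188043.55.
x̄_A = 188043.55 / 1564 = 120.2324... → 120.23.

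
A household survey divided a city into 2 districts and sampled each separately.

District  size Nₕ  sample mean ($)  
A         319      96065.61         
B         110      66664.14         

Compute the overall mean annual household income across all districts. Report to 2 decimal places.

N = 319 + 110 = 429.
Overall mean = Σ (Nₕ/N)·x̄ₕ — weight by population share, not a simple average.
Σ Nₕx̄ₕ = 319·96065.61 + 110·66664.14 = 30644929.59 + 7333055.4 = 37977984.99.
Divide by N: 37977984.99 / 429 = 88526.7715... → 88526.77.

88526.77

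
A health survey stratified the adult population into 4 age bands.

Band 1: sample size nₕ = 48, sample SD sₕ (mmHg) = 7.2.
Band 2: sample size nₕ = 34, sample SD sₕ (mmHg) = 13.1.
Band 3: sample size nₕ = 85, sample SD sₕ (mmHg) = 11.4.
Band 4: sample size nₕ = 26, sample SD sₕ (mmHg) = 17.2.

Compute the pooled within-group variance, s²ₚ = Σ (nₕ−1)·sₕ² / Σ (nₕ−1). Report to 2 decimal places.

1: (48−1)·7.2² = 47·51.84 = 2436.48
2: (34−1)·13.1² = 33·171.61 = 5663.13
3: (85−1)·11.4² = 84·129.96 = 10916.64
4: (26−1)·17.2² = 25·295.84 = 7396
Numerator = 26412.25; denominator = Σ(nₕ−1) = 189.
s²ₚ = 26412.25/189 = 139.7474... → 139.75.

139.75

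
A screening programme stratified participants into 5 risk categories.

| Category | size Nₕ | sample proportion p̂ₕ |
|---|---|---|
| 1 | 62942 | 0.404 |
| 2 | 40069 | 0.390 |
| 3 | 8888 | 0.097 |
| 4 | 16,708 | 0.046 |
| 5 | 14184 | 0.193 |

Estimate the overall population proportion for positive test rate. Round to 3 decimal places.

0.318

N = 62942 + 40069 + 8888 + 16708 + 14184 = 142791.
Overall proportion = Σ (Nₕ/N)·p̂ₕ.
Σ Nₕp̂ₕ = 25428.568 + 15626.91 + 862.136 + 768.568 + 2737.512 = 45423.694.
45423.694 / 142791 = 0.31811... → 0.318.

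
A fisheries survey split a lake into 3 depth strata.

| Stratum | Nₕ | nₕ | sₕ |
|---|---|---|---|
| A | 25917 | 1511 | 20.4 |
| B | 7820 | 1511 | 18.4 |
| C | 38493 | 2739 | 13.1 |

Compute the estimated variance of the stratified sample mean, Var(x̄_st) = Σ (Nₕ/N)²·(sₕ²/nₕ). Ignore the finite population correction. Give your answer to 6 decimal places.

0.055880

N = 72230. Term for each stratum: Wₕ²sₕ²/nₕ.
Var(x̄_st) = 0.035459295 + 0.002626331 + 0.017794216 = 0.055879842 → 0.055880.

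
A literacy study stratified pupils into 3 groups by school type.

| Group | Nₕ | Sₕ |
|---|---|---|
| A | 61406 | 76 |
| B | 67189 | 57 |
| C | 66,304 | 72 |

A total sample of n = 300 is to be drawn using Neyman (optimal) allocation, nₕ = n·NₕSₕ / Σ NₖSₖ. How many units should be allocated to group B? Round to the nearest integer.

Σ NₕSₕ = 61406·76 + 67189·57 + 66304·72 = 13270517.
Share for B: 3829773/13270517 = 0.28859.
n_B = 300 × 0.28859 = 86.578... → 87.

87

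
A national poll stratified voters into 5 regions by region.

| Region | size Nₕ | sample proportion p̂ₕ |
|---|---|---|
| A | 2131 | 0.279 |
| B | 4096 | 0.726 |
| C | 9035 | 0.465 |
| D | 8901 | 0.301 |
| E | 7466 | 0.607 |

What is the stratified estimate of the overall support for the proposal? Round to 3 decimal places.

0.474

Wₕ = Nₕ/N with N = 31629: 0.0674, 0.1295, 0.2857, 0.2814, 0.2360.
p̂_st = 0.0674·0.279 + 0.1295·0.726 + 0.2857·0.465 + 0.2814·0.301 + 0.2360·0.607 ≈ 0.47363... → 0.474.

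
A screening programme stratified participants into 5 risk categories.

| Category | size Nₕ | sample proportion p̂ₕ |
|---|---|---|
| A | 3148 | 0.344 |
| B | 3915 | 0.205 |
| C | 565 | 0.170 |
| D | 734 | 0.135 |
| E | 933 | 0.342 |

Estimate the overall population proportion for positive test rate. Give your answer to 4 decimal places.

N = 3148 + 3915 + 565 + 734 + 933 = 9295.
Overall proportion = Σ (Nₕ/N)·p̂ₕ.
Σ Nₕp̂ₕ = 1082.912 + 802.575 + 96.05 + 99.09 + 319.086 = 2399.713.
2399.713 / 9295 = 0.258172... → 0.2582.

0.2582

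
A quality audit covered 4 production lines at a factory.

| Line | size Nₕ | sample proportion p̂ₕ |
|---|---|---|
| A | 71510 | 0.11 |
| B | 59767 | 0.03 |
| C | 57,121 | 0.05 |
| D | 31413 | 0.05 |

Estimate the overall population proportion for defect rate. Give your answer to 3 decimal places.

0.064

N = 71510 + 59767 + 57121 + 31413 = 219811.
Overall proportion = Σ (Nₕ/N)·p̂ₕ.
Σ Nₕp̂ₕ = 7866.1 + 1793.01 + 2856.05 + 1570.65 = 14085.81.
14085.81 / 219811 = 0.06408... → 0.064.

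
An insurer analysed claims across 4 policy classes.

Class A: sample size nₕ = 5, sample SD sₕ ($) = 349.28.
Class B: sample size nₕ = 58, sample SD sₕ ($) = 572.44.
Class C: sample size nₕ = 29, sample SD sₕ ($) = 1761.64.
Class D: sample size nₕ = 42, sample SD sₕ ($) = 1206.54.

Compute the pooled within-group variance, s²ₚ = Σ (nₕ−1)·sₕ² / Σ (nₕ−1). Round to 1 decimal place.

1274969.1

Degrees of freedom: 4 + 57 + 28 + 41 = 130.
Σ(nₕ−1)sₕ² = 4·121996.5184 + 57·327687.5536 + 28·3103375.4896 + 41·1455738.7716 = 165745979.9732.
s²ₚ = 165745979.9732 / 130 = 1274969.077... → 1274969.1.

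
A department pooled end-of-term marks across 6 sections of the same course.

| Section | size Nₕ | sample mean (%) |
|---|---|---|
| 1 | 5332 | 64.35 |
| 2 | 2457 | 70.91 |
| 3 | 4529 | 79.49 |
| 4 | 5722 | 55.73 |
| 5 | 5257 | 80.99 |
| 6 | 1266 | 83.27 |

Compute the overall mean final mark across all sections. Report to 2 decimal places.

x̄_st = (Σ Nₕx̄ₕ) / (Σ Nₕ) = (5332·64.35 + 2457·70.91 + 4529·79.49 + 5722·55.73 + 5257·80.99 + 1266·83.27) / 24563
= 1727421.59 / 24563 = 70.3262... → 70.33.

70.33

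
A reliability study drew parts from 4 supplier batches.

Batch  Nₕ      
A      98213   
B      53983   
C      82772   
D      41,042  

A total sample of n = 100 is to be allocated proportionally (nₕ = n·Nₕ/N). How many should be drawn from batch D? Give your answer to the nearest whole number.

15

Share of batch D = 41042/276010 = 0.14870.
Allocate 100 × 0.14870 = 14.870... → 15.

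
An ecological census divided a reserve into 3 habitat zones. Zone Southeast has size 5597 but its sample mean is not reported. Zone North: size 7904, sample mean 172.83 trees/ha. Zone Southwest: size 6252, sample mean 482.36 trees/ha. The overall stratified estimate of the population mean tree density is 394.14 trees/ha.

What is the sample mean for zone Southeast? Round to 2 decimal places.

Σ Nₕx̄ₕ = N·μ, so 5597·x̄_Southeast = 19753·394.14 − (7904·172.83 + 6252·482.36).
= 7785447.42 − 4381763.04 = 3403684.38.
x̄_Southeast = 3403684.38 / 5597 = 608.1266... → 608.13.

608.13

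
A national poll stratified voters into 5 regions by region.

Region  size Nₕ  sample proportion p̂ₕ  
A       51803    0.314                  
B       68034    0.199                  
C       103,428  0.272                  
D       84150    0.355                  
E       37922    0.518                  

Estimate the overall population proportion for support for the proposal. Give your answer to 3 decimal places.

0.311

N = 51803 + 68034 + 103428 + 84150 + 37922 = 345337.
Overall proportion = Σ (Nₕ/N)·p̂ₕ.
Σ Nₕp̂ₕ = 16266.142 + 13538.766 + 28132.416 + 29873.25 + 19643.596 = 107454.17.
107454.17 / 345337 = 0.31116... → 0.311.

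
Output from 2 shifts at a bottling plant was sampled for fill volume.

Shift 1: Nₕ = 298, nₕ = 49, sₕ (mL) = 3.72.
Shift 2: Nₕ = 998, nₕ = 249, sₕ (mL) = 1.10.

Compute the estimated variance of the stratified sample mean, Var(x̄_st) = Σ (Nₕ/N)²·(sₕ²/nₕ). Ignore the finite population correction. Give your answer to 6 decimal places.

N = 1296. Term for each stratum: Wₕ²sₕ²/nₕ.
Var(x̄_st) = 0.014931806 + 0.002881623 = 0.017813428 → 0.017813.

0.017813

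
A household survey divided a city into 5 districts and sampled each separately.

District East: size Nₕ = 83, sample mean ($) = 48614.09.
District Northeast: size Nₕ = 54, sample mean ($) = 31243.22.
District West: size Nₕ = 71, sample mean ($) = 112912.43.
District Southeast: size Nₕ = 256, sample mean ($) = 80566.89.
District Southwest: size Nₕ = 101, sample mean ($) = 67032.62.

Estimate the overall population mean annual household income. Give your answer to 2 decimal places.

x̄_st = (Σ Nₕx̄ₕ) / (Σ Nₕ) = (83·48614.09 + 54·31243.22 + 71·112912.43 + 256·80566.89 + 101·67032.62) / 565
= 41134304.34 / 565 = 72804.0785... → 72804.08.

72804.08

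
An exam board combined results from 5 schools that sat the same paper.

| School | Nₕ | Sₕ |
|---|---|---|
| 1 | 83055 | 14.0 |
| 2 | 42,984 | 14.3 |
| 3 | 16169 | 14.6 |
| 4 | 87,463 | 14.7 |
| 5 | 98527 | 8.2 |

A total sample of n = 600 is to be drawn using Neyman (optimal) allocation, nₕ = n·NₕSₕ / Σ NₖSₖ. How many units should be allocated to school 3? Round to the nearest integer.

34

Σ NₕSₕ = 83055·14.0 + 42984·14.3 + 16169·14.6 + 87463·14.7 + 98527·8.2 = 4107136.1.
Share for 3: 236067.4/4107136.1 = 0.05748.
n_3 = 600 × 0.05748 = 34.486... → 34.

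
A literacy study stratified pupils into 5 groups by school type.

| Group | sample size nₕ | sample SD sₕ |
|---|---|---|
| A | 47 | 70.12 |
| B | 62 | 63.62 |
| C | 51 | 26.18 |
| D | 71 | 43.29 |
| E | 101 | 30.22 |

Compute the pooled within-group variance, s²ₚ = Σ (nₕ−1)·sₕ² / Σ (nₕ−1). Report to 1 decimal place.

A: (47−1)·70.12² = 46·4916.8144 = 226173.4624
B: (62−1)·63.62² = 61·4047.5044 = 246897.7684
C: (51−1)·26.18² = 50·685.3924 = 34269.62
D: (71−1)·43.29² = 70·1874.0241 = 131181.687
E: (101−1)·30.22² = 100·913.2484 = 91324.84
Numerator = 729847.3778; denominator = Σ(nₕ−1) = 327.
s²ₚ = 729847.3778/327 = 2231.949... → 2231.9.

2231.9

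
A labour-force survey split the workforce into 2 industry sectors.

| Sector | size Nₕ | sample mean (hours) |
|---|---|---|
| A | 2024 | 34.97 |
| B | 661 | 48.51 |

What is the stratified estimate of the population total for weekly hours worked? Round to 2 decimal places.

102844.39

Population total = Σ Nₕ·x̄ₕ (each stratum's size times its mean).
2024·34.97 + 661·48.51 = 70779.28 + 32065.11 = 102844.39.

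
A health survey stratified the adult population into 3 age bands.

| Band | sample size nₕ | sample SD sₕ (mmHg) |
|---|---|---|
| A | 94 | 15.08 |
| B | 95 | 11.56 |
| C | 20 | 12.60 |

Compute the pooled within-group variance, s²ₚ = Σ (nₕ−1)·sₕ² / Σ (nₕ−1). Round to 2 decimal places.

178.29

A: (94−1)·15.08² = 93·227.4064 = 21148.7952
B: (95−1)·11.56² = 94·133.6336 = 12561.5584
C: (20−1)·12.60² = 19·158.76 = 3016.44
Numerator = 36726.7936; denominator = Σ(nₕ−1) = 206.
s²ₚ = 36726.7936/206 = 178.2854... → 178.29.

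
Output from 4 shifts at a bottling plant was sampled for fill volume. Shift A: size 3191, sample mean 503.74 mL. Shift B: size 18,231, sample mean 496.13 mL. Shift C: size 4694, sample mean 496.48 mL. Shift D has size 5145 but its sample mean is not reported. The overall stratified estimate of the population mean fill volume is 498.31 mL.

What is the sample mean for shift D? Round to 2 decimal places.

Σ Nₕx̄ₕ = N·μ, so 5145·x̄_D = 31261·498.31 − (3191·503.74 + 18231·496.13 + 4694·496.48).
= 15577668.91 − 12982857.49 = 2594811.42.
x̄_D = 2594811.42 / 5145 = 504.3365... → 504.34.

504.34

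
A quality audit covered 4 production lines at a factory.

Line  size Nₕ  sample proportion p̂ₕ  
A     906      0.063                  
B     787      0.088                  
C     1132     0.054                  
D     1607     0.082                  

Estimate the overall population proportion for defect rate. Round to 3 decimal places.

N = 906 + 787 + 1132 + 1607 = 4432.
Overall proportion = Σ (Nₕ/N)·p̂ₕ.
Σ Nₕp̂ₕ = 57.078 + 69.256 + 61.128 + 131.774 = 319.236.
319.236 / 4432 = 0.07203... → 0.072.

0.072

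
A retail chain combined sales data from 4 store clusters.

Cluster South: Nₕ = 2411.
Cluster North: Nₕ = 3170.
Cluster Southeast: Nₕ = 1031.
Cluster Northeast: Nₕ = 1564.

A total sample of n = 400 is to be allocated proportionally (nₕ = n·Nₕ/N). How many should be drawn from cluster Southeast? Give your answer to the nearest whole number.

Share of cluster Southeast = 1031/8176 = 0.12610.
Allocate 400 × 0.12610 = 50.440... → 50.

50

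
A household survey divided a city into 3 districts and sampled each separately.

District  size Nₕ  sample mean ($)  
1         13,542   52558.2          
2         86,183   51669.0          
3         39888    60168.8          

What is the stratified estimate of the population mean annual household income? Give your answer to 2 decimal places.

54183.68

N = 139613; weights Wₕ = Nₕ/N = (0.0970, 0.6173, 0.2857).
x̄_st = Σ Wₕ·x̄ₕ = 0.0970·52558.2 + 0.6173·51669.0 + 0.2857·60168.8 ≈ 54183.6768...
→ 54183.68.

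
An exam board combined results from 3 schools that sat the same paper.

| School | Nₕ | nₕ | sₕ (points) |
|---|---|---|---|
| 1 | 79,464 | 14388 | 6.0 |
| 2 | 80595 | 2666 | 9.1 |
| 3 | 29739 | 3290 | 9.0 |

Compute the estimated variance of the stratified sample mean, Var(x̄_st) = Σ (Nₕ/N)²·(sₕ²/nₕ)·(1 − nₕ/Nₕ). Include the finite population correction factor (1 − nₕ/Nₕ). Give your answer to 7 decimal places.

N = 189798. Term for each stratum: Wₕ²sₕ²/nₕ·(1−nₕ/Nₕ).
Var(x̄_st) = 0.0003591783 + 0.0054156000 + 0.0005375780 = 0.0063123563 → 0.0063124.

0.0063124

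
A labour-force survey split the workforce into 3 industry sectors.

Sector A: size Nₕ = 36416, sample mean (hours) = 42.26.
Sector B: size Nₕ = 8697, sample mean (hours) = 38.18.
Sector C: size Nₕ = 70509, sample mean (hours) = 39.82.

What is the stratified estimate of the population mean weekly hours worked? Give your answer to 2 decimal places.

N = 36416 + 8697 + 70509 = 115622.
The stratified mean weights each stratum mean by its population share Nₕ/N.
Σ Nₕx̄ₕ = 36416·42.26 + 8697·38.18 + 70509·39.82 = 1538940.16 + 332051.46 + 2807668.38 = 4678660.
Divide by N: 4678660 / 115622 = 40.4651... → 40.47.

40.47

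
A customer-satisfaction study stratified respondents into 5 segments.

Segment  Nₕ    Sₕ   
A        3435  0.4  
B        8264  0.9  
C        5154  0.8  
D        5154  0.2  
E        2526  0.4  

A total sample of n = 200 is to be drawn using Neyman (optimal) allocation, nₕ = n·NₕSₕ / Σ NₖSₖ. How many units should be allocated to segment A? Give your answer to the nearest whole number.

A: NₕSₕ = 3435·0.4 = 1374
B: NₕSₕ = 8264·0.9 = 7437.6
C: NₕSₕ = 5154·0.8 = 4123.2
D: NₕSₕ = 5154·0.2 = 1030.8
E: NₕSₕ = 2526·0.4 = 1010.4
Σ NₕSₕ = 14976.
n_A = 200·1374/14976 = 18.349... → 18.

18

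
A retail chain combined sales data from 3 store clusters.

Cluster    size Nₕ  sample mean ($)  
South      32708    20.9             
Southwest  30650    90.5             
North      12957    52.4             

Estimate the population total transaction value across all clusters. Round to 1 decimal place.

Population total = Σ Nₕ·x̄ₕ (each stratum's size times its mean).
32708·20.9 + 30650·90.5 + 12957·52.4 = 683597.2 + 2773825 + 678946.8 = 4136369.0.

4136369.0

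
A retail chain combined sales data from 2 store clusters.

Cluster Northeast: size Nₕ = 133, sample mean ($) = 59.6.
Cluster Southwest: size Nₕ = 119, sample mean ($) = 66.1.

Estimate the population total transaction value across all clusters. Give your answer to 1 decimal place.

Estimate total by summing Nₕ·x̄ₕ over strata.
133·59.6 + 119·66.1 = 7926.8 + 7865.9 = 15792.7.

15792.7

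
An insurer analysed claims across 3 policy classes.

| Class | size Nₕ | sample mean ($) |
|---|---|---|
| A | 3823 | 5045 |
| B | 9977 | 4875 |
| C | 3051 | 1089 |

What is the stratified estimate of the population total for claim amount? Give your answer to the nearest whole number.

A: 3823·5045 = 19287035
B: 9977·4875 = 48637875
C: 3051·1089 = 3322539
τ̂ = Σ Nₕx̄ₕ = 71247449.

71247449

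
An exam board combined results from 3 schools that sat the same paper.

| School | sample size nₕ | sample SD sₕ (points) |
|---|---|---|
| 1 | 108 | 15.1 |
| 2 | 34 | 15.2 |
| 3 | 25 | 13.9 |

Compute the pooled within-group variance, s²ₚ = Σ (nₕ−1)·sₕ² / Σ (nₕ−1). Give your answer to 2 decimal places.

223.53

Degrees of freedom: 107 + 33 + 24 = 164.
Σ(nₕ−1)sₕ² = 107·228.01 + 33·231.04 + 24·193.21 = 36658.43.
s²ₚ = 36658.43 / 164 = 223.5270... → 223.53.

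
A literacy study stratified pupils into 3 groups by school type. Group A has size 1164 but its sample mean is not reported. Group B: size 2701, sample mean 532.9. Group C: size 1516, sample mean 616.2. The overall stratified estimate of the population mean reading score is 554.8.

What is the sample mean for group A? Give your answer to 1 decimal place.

Σ Nₕx̄ₕ = N·μ, so 1164·x̄_A = 5381·554.8 − (2701·532.9 + 1516·616.2).
= 2985378.8 − 2373522.1 = 611856.7.
x̄_A = 611856.7 / 1164 = 525.650... → 525.7.

525.7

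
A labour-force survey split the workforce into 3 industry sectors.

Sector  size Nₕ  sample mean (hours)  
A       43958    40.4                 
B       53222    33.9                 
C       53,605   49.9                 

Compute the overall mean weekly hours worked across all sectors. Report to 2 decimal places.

x̄_st = (Σ Nₕx̄ₕ) / (Σ Nₕ) = (43958·40.4 + 53222·33.9 + 53605·49.9) / 150785
= 6255018.5 / 150785 = 41.4830... → 41.48.

41.48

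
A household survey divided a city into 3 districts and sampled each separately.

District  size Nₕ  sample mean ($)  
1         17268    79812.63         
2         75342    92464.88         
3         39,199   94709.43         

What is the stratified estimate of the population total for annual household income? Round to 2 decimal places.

12057208430.37

1: 17268·79812.63 = 1378204494.84
2: 75342·92464.88 = 6966488988.96
3: 39199·94709.43 = 3712514946.57
τ̂ = Σ Nₕx̄ₕ = 12057208430.37.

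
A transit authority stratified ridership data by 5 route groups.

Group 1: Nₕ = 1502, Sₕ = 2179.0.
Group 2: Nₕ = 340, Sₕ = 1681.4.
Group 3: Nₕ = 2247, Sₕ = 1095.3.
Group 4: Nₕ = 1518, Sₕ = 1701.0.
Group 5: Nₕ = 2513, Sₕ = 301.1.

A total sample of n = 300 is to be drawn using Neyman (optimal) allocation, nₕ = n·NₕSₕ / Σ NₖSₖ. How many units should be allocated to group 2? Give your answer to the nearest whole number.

1: NₕSₕ = 1502·2179.0 = 3272858
2: NₕSₕ = 340·1681.4 = 571676
3: NₕSₕ = 2247·1095.3 = 2461139.1
4: NₕSₕ = 1518·1701.0 = 2582118
5: NₕSₕ = 2513·301.1 = 756664.3
Σ NₕSₕ = 9644455.4.
n_2 = 300·571676/9644455.4 = 17.783... → 18.

18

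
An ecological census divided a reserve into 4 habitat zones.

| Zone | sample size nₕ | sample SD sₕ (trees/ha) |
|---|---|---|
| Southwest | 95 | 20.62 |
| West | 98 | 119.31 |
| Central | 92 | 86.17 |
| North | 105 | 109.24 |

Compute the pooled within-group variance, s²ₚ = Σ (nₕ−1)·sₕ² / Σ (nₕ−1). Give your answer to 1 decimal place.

8646.4

Southwest: (95−1)·20.62² = 94·425.1844 = 39967.3336
West: (98−1)·119.31² = 97·14234.8761 = 1380782.9817
Central: (92−1)·86.17² = 91·7425.2689 = 675699.4699
North: (105−1)·109.24² = 104·11933.3776 = 1241071.2704
Numerator = 3337521.0556; denominator = Σ(nₕ−1) = 386.
s²ₚ = 3337521.0556/386 = 8646.428... → 8646.4.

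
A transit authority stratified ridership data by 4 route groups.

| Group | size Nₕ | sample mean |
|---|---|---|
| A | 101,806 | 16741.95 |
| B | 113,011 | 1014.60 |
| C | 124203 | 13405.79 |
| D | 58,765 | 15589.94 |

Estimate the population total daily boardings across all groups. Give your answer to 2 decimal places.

Population total = Σ Nₕ·x̄ₕ (each stratum's size times its mean).
101806·16741.95 + 113011·1014.60 + 124203·13405.79 + 58765·15589.94 = 1704430961.7 + 114660960.6 + 1665039335.37 + 916142824.1 = 4400274081.77.

4400274081.77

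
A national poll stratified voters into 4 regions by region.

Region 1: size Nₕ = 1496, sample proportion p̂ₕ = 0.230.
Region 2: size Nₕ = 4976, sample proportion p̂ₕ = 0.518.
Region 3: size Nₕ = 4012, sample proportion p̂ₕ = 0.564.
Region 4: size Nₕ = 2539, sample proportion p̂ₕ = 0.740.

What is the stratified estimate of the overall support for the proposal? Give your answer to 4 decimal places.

N = 1496 + 4976 + 4012 + 2539 = 13023.
Overall proportion = Σ (Nₕ/N)·p̂ₕ.
Σ Nₕp̂ₕ = 344.08 + 2577.568 + 2262.768 + 1878.86 = 7063.276.
7063.276 / 13023 = 0.542369... → 0.5424.

0.5424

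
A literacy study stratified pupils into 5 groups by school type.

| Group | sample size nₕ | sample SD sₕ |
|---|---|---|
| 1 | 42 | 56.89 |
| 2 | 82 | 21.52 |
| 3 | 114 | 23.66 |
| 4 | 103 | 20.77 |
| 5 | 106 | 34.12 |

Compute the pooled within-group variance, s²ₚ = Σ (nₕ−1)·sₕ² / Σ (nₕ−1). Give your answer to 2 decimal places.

Degrees of freedom: 41 + 81 + 113 + 102 + 105 = 442.
Σ(nₕ−1)sₕ² = 41·3236.4721 + 81·463.1104 + 113·559.7956 + 102·431.3929 + 105·1164.1744 = 399704.5891.
s²ₚ = 399704.5891 / 442 = 904.3090... → 904.31.

904.31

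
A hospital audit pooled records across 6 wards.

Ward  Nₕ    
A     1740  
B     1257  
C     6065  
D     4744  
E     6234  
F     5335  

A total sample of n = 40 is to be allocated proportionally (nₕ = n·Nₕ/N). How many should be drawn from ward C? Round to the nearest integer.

10

Share of ward C = 6065/25375 = 0.23901.
Allocate 40 × 0.23901 = 9.561... → 10.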